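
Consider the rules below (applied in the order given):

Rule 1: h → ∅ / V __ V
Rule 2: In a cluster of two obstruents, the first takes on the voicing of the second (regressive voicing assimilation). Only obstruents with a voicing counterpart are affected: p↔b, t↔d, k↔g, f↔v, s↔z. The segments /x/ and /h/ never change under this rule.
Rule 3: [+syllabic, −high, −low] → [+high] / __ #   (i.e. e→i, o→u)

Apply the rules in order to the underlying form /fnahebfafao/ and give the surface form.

fnaepfafau

Rule 1 (intervocalic h-deletion): /h/ occurs between vowels /a/ and /e/, so it deletes. /fnahebfafao/ → fnaebfafao.
Rule 2 (regressive voicing assimilation): /b/ precedes the voiceless obstruent /f/, so it devoices to [p] by assimilation. /fnaebfafao/ → fnaepfafao.
Rule 3 (final vowel raising): /o/ is a mid vowel in word-final position, so it raises to [u]. /fnaepfafao/ → fnaepfafau.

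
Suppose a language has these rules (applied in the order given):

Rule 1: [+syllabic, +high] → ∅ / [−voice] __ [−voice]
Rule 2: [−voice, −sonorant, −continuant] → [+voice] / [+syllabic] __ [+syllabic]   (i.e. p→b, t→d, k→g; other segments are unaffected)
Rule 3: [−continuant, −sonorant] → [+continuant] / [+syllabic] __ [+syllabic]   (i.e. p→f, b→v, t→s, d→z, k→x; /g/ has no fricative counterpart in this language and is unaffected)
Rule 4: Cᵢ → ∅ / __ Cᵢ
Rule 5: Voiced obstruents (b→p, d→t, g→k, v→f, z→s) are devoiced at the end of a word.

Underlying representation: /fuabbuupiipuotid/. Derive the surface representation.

Rule 1 (high vowel syncope): no segment meets the environment; /fuabbuupiipuotid/ is unchanged.
Rule 2 (intervocalic voicing): /p/ is a voiceless stop between vowels /u/ and /i/, so it voices to [b]. /p/ is a voiceless stop between vowels /i/ and /u/, so it voices to [b]. /t/ is a voiceless stop between vowels /o/ and /i/, so it voices to [d]. /fuabbuupiipuotid/ → fuabbuubiibuodid.
Rule 3 (intervocalic spirantization): /b/ is a stop between vowels /u/ and /i/, so it spirantizes to the fricative [v]. /b/ is a stop between vowels /i/ and /u/, so it spirantizes to the fricative [v]. /d/ is a stop between vowels /o/ and /i/, so it spirantizes to the fricative [z]. /fuabbuubiibuodid/ → fuabbuuviivuozid.
Rule 4 (degemination): /bb/ is a geminate; the first /b/ deletes. /fuabbuuviivuozid/ → fuabuuviivuozid.
Rule 5 (final devoicing): /d/ is a voiced obstruent in word-final position, so it devoices to [t]. /fuabuuviivuozid/ → fuabuuviivuozit.

fuabuuviivuozit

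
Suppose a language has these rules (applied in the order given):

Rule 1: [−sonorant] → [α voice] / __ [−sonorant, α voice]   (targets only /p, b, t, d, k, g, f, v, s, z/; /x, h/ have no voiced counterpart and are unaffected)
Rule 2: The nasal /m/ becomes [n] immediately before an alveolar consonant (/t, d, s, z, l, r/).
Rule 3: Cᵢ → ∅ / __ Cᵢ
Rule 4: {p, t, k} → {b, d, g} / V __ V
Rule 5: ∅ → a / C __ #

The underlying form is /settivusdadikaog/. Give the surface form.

sedivuzdadigaoga

Rule 1 (regressive voicing assimilation): /s/ precedes the voiced obstruent /d/, so it voices to [z] by assimilation. /settivusdadikaog/ → settivuzdadikaog.
Rule 2 (nasal place assimilation): no segment meets the environment; /settivuzdadikaog/ is unchanged.
Rule 3 (degemination): /tt/ is a geminate; the first /t/ deletes. /settivuzdadikaog/ → setivuzdadikaog.
Rule 4 (intervocalic voicing): /t/ is a voiceless stop between vowels /e/ and /i/, so it voices to [d]. /k/ is a voiceless stop between vowels /i/ and /a/, so it voices to [g]. /setivuzdadikaog/ → sedivuzdadigaog.
Rule 5 (final a-epenthesis): the form ends in the consonant /g/, so [a] is inserted word-finally. /sedivuzdadigaog/ → sedivuzdadigaoga.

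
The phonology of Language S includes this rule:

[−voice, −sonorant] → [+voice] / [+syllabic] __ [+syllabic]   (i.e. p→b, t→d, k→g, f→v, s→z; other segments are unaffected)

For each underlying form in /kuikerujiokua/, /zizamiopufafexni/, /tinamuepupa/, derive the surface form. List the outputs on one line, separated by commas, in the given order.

kuigerujiogua, zizamiobuvavexni, tinamuebuba

/kuikerujiokua/: /k/ is a voiceless obstruent between vowels /i/ and /e/, so it voices to [g]. /k/ is a voiceless obstruent between vowels /o/ and /u/, so it voices to [g]. → [kuigerujiogua].
/zizamiopufafexni/: /p/ is a voiceless obstruent between vowels /o/ and /u/, so it voices to [b]. /f/ is a voiceless obstruent between vowels /u/ and /a/, so it voices to [v]. /f/ is a voiceless obstruent between vowels /a/ and /e/, so it voices to [v]. → [zizamiobuvavexni].
/tinamuepupa/: /p/ is a voiceless obstruent between vowels /e/ and /u/, so it voices to [b]. /p/ is a voiceless obstruent between vowels /u/ and /a/, so it voices to [b]. → [tinamuebuba].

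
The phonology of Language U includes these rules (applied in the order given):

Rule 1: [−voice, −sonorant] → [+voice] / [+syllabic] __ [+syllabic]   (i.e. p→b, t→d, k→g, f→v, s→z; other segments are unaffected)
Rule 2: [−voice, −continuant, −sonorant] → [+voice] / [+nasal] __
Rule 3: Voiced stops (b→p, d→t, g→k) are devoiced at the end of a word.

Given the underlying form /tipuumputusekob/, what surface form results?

tibuumbuduzegop

Rule 1 (intervocalic voicing): /p/ is a voiceless obstruent between vowels /i/ and /u/, so it voices to [b]. /t/ is a voiceless obstruent between vowels /u/ and /u/, so it voices to [d]. /s/ is a voiceless obstruent between vowels /u/ and /e/, so it voices to [z]. /k/ is a voiceless obstruent between vowels /e/ and /o/, so it voices to [g]. /tipuumputusekob/ → tibuumpuduzegob.
Rule 2 (post-nasal voicing): /p/ is a voiceless stop immediately after the nasal /m/, so it voices to [b]. /tibuumpuduzegob/ → tibuumbuduzegob.
Rule 3 (final devoicing): /b/ is a voiced stop in word-final position, so it devoices to [p]. /tibuumbuduzegob/ → tibuumbuduzegop.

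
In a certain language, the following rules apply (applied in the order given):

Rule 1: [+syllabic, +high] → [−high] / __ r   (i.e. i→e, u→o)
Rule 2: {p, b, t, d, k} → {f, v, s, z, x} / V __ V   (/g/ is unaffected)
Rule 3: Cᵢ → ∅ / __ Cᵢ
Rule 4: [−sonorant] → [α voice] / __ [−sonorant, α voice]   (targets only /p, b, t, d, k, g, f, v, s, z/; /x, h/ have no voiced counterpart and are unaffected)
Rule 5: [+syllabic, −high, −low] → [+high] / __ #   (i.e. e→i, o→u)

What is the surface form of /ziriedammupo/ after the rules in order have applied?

Rule 1 (pre-rhotic lowering): /i/ is a high vowel immediately before /r/, so it lowers to [e]. /ziriedammupo/ → zeriedammupo.
Rule 2 (intervocalic spirantization): /d/ is a stop between vowels /e/ and /a/, so it spirantizes to the fricative [z]. /p/ is a stop between vowels /u/ and /o/, so it spirantizes to the fricative [f]. /zeriedammupo/ → zeriezammufo.
Rule 3 (degemination): /mm/ is a geminate; the first /m/ deletes. /zeriezammufo/ → zeriezamufo.
Rule 4 (regressive voicing assimilation): no segment meets the environment; /zeriezamufo/ is unchanged.
Rule 5 (final vowel raising): /o/ is a mid vowel in word-final position, so it raises to [u]. /zeriezamufo/ → zeriezamufu.

zeriezamufu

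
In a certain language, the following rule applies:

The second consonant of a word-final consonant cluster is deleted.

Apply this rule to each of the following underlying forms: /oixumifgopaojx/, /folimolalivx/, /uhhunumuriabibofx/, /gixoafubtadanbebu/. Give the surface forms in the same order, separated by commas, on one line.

oixumifgopaoj, folimolaliv, uhhunumuriabibof, gixoafubtadanbebu

/oixumifgopaojx/: /x/ is the second consonant of a word-final cluster /jx/, so it deletes. → [oixumifgopaoj].
/folimolalivx/: /x/ is the second consonant of a word-final cluster /vx/, so it deletes. → [folimolaliv].
/uhhunumuriabibofx/: /x/ is the second consonant of a word-final cluster /fx/, so it deletes. → [uhhunumuriabibof].
/gixoafubtadanbebu/: the rule's environment is not met; surfaces unchanged as [gixoafubtadanbebu].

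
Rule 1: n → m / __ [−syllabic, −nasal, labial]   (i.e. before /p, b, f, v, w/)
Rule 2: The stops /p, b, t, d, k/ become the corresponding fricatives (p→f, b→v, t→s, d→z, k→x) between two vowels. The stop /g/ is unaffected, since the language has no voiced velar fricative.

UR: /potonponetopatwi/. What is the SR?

Rule 1 (nasal place assimilation): /n/ precedes the labial consonant /p/, so it assimilates in place to [m]. /potonponetopatwi/ → potomponetopatwi.
Rule 2 (intervocalic spirantization): /t/ is a stop between vowels /o/ and /o/, so it spirantizes to the fricative [s]. /t/ is a stop between vowels /e/ and /o/, so it spirantizes to the fricative [s]. /p/ is a stop between vowels /o/ and /a/, so it spirantizes to the fricative [f]. /potomponetopatwi/ → posomponesofatwi.

posomponesofatwi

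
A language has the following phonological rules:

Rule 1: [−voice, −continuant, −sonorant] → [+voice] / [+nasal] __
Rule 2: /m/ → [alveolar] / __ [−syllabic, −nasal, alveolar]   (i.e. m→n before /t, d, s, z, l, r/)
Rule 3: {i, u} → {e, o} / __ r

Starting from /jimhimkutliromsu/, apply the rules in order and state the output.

jimhimgutleronsu

Rule 1 (post-nasal voicing): /k/ is a voiceless stop immediately after the nasal /m/, so it voices to [g]. /jimhimkutliromsu/ → jimhimgutliromsu.
Rule 2 (nasal place assimilation): /m/ precedes the alveolar consonant /s/, so it assimilates in place to [n]. /jimhimgutliromsu/ → jimhimgutlironsu.
Rule 3 (pre-rhotic lowering): /i/ is a high vowel immediately before /r/, so it lowers to [e]. /jimhimgutlironsu/ → jimhimgutleronsu.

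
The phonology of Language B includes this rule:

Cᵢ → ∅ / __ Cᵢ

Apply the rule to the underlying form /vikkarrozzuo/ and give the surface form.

vikarozuo

/kk/ is a geminate; the first /k/ deletes.
/rr/ is a geminate; the first /r/ deletes.
/zz/ is a geminate; the first /z/ deletes.
Surface form: [vikarozuo].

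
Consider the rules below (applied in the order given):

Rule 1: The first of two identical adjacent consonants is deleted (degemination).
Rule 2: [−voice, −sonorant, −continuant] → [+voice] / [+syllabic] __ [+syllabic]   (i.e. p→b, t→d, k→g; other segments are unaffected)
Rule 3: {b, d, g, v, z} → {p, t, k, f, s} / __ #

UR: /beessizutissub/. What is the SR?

beesizudisup

Rule 1 (degemination): /ss/ is a geminate; the first /s/ deletes. /ss/ is a geminate; the first /s/ deletes. /beessizutissub/ → beesizutisub.
Rule 2 (intervocalic voicing): /t/ is a voiceless stop between vowels /u/ and /i/, so it voices to [d]. /beesizutisub/ → beesizudisub.
Rule 3 (final devoicing): /b/ is a voiced obstruent in word-final position, so it devoices to [p]. /beesizudisub/ → beesizudisup.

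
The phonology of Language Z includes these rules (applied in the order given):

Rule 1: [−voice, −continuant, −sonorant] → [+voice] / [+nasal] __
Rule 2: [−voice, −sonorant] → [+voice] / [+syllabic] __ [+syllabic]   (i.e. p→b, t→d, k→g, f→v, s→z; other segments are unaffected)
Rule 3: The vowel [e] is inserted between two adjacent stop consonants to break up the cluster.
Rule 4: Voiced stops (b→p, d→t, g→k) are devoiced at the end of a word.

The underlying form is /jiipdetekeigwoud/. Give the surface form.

Rule 1 (post-nasal voicing): no segment meets the environment; /jiipdetekeigwoud/ is unchanged.
Rule 2 (intervocalic voicing): /t/ is a voiceless obstruent between vowels /e/ and /e/, so it voices to [d]. /k/ is a voiceless obstruent between vowels /e/ and /e/, so it voices to [g]. /jiipdetekeigwoud/ → jiipdedegeigwoud.
Rule 3 (stop-cluster e-epenthesis): /p/ and /d/ form a stop–stop cluster, so [e] is inserted between them. /jiipdedegeigwoud/ → jiipededegeigwoud.
Rule 4 (final devoicing): /d/ is a voiced stop in word-final position, so it devoices to [t]. /jiipededegeigwoud/ → jiipededegeigwout.

jiipededegeigwout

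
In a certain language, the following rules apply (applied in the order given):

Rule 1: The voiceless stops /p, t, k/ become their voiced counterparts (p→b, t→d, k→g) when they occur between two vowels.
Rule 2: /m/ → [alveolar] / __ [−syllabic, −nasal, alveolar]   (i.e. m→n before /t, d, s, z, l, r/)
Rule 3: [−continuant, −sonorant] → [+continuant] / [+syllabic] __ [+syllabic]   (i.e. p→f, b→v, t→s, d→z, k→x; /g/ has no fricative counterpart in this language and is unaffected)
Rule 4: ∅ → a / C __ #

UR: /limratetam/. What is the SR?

Rule 1 (intervocalic voicing): /t/ is a voiceless stop between vowels /a/ and /e/, so it voices to [d]. /t/ is a voiceless stop between vowels /e/ and /a/, so it voices to [d]. /limratetam/ → limradedam.
Rule 2 (nasal place assimilation): /m/ precedes the alveolar consonant /r/, so it assimilates in place to [n]. /limradedam/ → linradedam.
Rule 3 (intervocalic spirantization): /d/ is a stop between vowels /a/ and /e/, so it spirantizes to the fricative [z]. /d/ is a stop between vowels /e/ and /a/, so it spirantizes to the fricative [z]. /linradedam/ → linrazezam.
Rule 4 (final a-epenthesis): the form ends in the consonant /m/, so [a] is inserted word-finally. /linrazezam/ → linrazezama.

linrazezama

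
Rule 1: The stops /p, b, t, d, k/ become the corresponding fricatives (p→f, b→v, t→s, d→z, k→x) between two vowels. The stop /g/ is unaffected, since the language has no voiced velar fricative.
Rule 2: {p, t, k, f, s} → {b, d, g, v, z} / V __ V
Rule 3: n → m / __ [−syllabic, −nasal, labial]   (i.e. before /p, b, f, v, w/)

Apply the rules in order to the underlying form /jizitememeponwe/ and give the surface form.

Rule 1 (intervocalic spirantization): /t/ is a stop between vowels /i/ and /e/, so it spirantizes to the fricative [s]. /p/ is a stop between vowels /e/ and /o/, so it spirantizes to the fricative [f]. /jizitememeponwe/ → jizisememefonwe.
Rule 2 (intervocalic voicing): /s/ is a voiceless obstruent between vowels /i/ and /e/, so it voices to [z]. /f/ is a voiceless obstruent between vowels /e/ and /o/, so it voices to [v]. /jizisememefonwe/ → jizizememevonwe.
Rule 3 (nasal place assimilation): /n/ precedes the labial consonant /w/, so it assimilates in place to [m]. /jizizememevonwe/ → jizizememevomwe.

jizizememevomwe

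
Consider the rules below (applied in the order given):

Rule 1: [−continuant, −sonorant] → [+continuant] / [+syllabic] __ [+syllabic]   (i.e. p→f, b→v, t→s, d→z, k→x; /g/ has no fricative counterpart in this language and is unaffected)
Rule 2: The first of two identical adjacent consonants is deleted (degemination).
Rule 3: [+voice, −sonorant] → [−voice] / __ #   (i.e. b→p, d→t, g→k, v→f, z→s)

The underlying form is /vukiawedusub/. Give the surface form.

Rule 1 (intervocalic spirantization): /k/ is a stop between vowels /u/ and /i/, so it spirantizes to the fricative [x]. /d/ is a stop between vowels /e/ and /u/, so it spirantizes to the fricative [z]. /vukiawedusub/ → vuxiawezusub.
Rule 2 (degemination): no segment meets the environment; /vuxiawezusub/ is unchanged.
Rule 3 (final devoicing): /b/ is a voiced obstruent in word-final position, so it devoices to [p]. /vuxiawezusub/ → vuxiawezusup.

vuxiawezusup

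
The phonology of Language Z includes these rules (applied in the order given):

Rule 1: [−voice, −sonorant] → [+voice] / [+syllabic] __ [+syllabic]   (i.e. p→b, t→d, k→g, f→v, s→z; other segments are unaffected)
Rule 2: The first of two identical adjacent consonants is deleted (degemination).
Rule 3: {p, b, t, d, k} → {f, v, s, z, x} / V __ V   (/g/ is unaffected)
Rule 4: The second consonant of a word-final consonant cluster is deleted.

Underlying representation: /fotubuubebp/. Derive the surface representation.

fozuvuuveb

Rule 1 (intervocalic voicing): /t/ is a voiceless obstruent between vowels /o/ and /u/, so it voices to [d]. /fotubuubebp/ → fodubuubebp.
Rule 2 (degemination): no segment meets the environment; /fodubuubebp/ is unchanged.
Rule 3 (intervocalic spirantization): /d/ is a stop between vowels /o/ and /u/, so it spirantizes to the fricative [z]. /b/ is a stop between vowels /u/ and /u/, so it spirantizes to the fricative [v]. /b/ is a stop between vowels /u/ and /e/, so it spirantizes to the fricative [v]. /fodubuubebp/ → fozuvuuvebp.
Rule 4 (final cluster simplification): /p/ is the second consonant of a word-final cluster /bp/, so it deletes. /fozuvuuvebp/ → fozuvuuveb.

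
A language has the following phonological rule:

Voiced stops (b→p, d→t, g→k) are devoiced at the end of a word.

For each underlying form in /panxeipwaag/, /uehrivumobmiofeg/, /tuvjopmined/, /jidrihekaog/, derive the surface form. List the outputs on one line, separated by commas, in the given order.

panxeipwaak, uehrivumobmiofek, tuvjopminet, jidrihekaok

/panxeipwaag/: /g/ is a voiced stop in word-final position, so it devoices to [k]. → [panxeipwaak].
/uehrivumobmiofeg/: /g/ is a voiced stop in word-final position, so it devoices to [k]. → [uehrivumobmiofek].
/tuvjopmined/: /d/ is a voiced stop in word-final position, so it devoices to [t]. → [tuvjopminet].
/jidrihekaog/: /g/ is a voiced stop in word-final position, so it devoices to [k]. → [jidrihekaok].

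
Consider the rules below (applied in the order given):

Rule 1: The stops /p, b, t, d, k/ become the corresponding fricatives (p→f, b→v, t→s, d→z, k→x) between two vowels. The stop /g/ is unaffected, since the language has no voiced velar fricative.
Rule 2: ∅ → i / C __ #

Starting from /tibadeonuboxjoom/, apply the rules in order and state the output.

tivazeonuvoxjoomi

Rule 1 (intervocalic spirantization): /b/ is a stop between vowels /i/ and /a/, so it spirantizes to the fricative [v]. /d/ is a stop between vowels /a/ and /e/, so it spirantizes to the fricative [z]. /b/ is a stop between vowels /u/ and /o/, so it spirantizes to the fricative [v]. /tibadeonuboxjoom/ → tivazeonuvoxjoom.
Rule 2 (final i-epenthesis): the form ends in the consonant /m/, so [i] is inserted word-finally. /tivazeonuvoxjoom/ → tivazeonuvoxjoomi.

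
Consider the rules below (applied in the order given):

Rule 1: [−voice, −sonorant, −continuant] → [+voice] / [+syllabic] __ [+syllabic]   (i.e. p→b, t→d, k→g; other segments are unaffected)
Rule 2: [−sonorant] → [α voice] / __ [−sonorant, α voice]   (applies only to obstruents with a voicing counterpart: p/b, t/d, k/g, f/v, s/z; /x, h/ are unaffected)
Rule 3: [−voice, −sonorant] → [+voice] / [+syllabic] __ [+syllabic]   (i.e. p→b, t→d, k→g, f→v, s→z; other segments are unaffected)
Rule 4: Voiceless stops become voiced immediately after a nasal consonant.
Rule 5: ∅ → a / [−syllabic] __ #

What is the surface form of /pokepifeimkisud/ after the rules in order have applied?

pogebiveimgizuda

Rule 1 (intervocalic voicing): /k/ is a voiceless stop between vowels /o/ and /e/, so it voices to [g]. /p/ is a voiceless stop between vowels /e/ and /i/, so it voices to [b]. /pokepifeimkisud/ → pogebifeimkisud.
Rule 2 (regressive voicing assimilation): no segment meets the environment; /pogebifeimkisud/ is unchanged.
Rule 3 (intervocalic voicing): /f/ is a voiceless obstruent between vowels /i/ and /e/, so it voices to [v]. /s/ is a voiceless obstruent between vowels /i/ and /u/, so it voices to [z]. /pogebifeimkisud/ → pogebiveimkizud.
Rule 4 (post-nasal voicing): /k/ is a voiceless stop immediately after the nasal /m/, so it voices to [g]. /pogebiveimkizud/ → pogebiveimgizud.
Rule 5 (final a-epenthesis): the form ends in the consonant /d/, so [a] is inserted word-finally. /pogebiveimgizud/ → pogebiveimgizuda.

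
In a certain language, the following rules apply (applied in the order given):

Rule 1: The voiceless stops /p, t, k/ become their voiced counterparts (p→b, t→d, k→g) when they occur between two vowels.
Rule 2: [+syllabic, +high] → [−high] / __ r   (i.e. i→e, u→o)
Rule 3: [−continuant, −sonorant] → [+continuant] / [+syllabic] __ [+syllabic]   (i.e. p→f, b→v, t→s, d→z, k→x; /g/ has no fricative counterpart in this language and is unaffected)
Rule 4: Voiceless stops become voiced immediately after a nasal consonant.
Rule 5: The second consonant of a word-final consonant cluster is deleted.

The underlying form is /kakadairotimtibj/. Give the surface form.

kagazaerozimdib

Rule 1 (intervocalic voicing): /k/ is a voiceless stop between vowels /a/ and /a/, so it voices to [g]. /t/ is a voiceless stop between vowels /o/ and /i/, so it voices to [d]. /kakadairotimtibj/ → kagadairodimtibj.
Rule 2 (pre-rhotic lowering): /i/ is a high vowel immediately before /r/, so it lowers to [e]. /kagadairodimtibj/ → kagadaerodimtibj.
Rule 3 (intervocalic spirantization): /d/ is a stop between vowels /a/ and /a/, so it spirantizes to the fricative [z]. /d/ is a stop between vowels /o/ and /i/, so it spirantizes to the fricative [z]. /kagadaerodimtibj/ → kagazaerozimtibj.
Rule 4 (post-nasal voicing): /t/ is a voiceless stop immediately after the nasal /m/, so it voices to [d]. /kagazaerozimtibj/ → kagazaerozimdibj.
Rule 5 (final cluster simplification): /j/ is the second consonant of a word-final cluster /bj/, so it deletes. /kagazaerozimdibj/ → kagazaerozimdib.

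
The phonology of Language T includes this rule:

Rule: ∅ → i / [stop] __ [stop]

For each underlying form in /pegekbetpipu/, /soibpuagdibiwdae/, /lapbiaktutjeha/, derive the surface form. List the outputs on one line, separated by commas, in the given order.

/pegekbetpipu/: /k/ and /b/ form a stop–stop cluster, so [i] is inserted between them. /t/ and /p/ form a stop–stop cluster, so [i] is inserted between them. → [pegekibetipipu].
/soibpuagdibiwdae/: /b/ and /p/ form a stop–stop cluster, so [i] is inserted between them. /g/ and /d/ form a stop–stop cluster, so [i] is inserted between them. → [soibipuagidibiwdae].
/lapbiaktutjeha/: /p/ and /b/ form a stop–stop cluster, so [i] is inserted between them. /k/ and /t/ form a stop–stop cluster, so [i] is inserted between them. → [lapibiakitutjeha].

pegekibetipipu, soibipuagidibiwdae, lapibiakitutjeha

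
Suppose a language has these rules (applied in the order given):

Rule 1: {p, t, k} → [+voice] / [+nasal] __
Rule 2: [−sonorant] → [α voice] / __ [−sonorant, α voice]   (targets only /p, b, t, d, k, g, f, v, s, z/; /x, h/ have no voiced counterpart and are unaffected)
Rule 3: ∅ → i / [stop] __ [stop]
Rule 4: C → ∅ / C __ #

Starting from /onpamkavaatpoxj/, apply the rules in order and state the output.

Rule 1 (post-nasal voicing): /p/ is a voiceless stop immediately after the nasal /n/, so it voices to [b]. /k/ is a voiceless stop immediately after the nasal /m/, so it voices to [g]. /onpamkavaatpoxj/ → onbamgavaatpoxj.
Rule 2 (regressive voicing assimilation): no segment meets the environment; /onbamgavaatpoxj/ is unchanged.
Rule 3 (stop-cluster i-epenthesis): /t/ and /p/ form a stop–stop cluster, so [i] is inserted between them. /onbamgavaatpoxj/ → onbamgavaatipoxj.
Rule 4 (final cluster simplification): /j/ is the second consonant of a word-final cluster /xj/, so it deletes. /onbamgavaatipoxj/ → onbamgavaatipox.

onbamgavaatipox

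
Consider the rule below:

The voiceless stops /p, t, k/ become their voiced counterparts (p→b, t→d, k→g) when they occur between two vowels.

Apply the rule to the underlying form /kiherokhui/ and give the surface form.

kiherokhui

No segment of /kiherokhui/ meets the structural description of the rule, so the form surfaces unchanged.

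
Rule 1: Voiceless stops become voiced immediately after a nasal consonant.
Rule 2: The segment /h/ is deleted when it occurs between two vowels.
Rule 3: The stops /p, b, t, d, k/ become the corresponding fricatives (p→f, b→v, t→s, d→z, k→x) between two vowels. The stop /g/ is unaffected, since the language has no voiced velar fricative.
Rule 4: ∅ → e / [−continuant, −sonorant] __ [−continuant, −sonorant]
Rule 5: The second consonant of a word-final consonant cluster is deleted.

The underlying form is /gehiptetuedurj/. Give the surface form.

Rule 1 (post-nasal voicing): no segment meets the environment; /gehiptetuedurj/ is unchanged.
Rule 2 (intervocalic h-deletion): /h/ occurs between vowels /e/ and /i/, so it deletes. /gehiptetuedurj/ → geiptetuedurj.
Rule 3 (intervocalic spirantization): /t/ is a stop between vowels /e/ and /u/, so it spirantizes to the fricative [s]. /d/ is a stop between vowels /e/ and /u/, so it spirantizes to the fricative [z]. /geiptetuedurj/ → geiptesuezurj.
Rule 4 (stop-cluster e-epenthesis): /p/ and /t/ form a stop–stop cluster, so [e] is inserted between them. /geiptesuezurj/ → geipetesuezurj.
Rule 5 (final cluster simplification): /j/ is the second consonant of a word-final cluster /rj/, so it deletes. /geipetesuezurj/ → geipetesuezur.

geipetesuezur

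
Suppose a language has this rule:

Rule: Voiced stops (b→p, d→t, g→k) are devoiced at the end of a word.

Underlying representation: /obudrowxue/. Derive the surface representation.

No segment of /obudrowxue/ meets the structural description of the rule, so the form surfaces unchanged.

obudrowxue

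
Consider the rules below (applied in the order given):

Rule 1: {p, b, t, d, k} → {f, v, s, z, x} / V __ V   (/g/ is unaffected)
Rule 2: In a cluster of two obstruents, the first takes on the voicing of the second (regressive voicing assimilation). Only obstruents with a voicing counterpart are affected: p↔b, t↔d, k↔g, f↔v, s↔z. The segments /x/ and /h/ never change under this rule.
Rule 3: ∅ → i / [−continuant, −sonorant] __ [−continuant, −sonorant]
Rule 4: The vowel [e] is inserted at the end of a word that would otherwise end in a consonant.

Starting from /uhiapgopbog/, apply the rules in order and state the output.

Rule 1 (intervocalic spirantization): no segment meets the environment; /uhiapgopbog/ is unchanged.
Rule 2 (regressive voicing assimilation): /p/ precedes the voiced obstruent /g/, so it voices to [b] by assimilation. /p/ precedes the voiced obstruent /b/, so it voices to [b] by assimilation. /uhiapgopbog/ → uhiabgobbog.
Rule 3 (stop-cluster i-epenthesis): /b/ and /g/ form a stop–stop cluster, so [i] is inserted between them. /b/ and /b/ form a stop–stop cluster, so [i] is inserted between them. /uhiabgobbog/ → uhiabigobibog.
Rule 4 (final e-epenthesis): the form ends in the consonant /g/, so [e] is inserted word-finally. /uhiabigobibog/ → uhiabigobiboge.

uhiabigobiboge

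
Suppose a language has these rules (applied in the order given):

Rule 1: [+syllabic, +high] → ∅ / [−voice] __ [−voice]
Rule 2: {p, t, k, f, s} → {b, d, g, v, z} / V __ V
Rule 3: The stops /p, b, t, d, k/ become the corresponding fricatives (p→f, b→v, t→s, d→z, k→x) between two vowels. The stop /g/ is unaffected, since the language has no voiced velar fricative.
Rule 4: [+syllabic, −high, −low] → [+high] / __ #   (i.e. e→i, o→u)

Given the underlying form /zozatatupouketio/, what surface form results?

zozazatpougeziu

Rule 1 (high vowel syncope): /u/ is a high vowel flanked by voiceless consonants /t/ and /p/, so it deletes. /zozatatupouketio/ → zozatatpouketio.
Rule 2 (intervocalic voicing): /t/ is a voiceless obstruent between vowels /a/ and /a/, so it voices to [d]. /k/ is a voiceless obstruent between vowels /u/ and /e/, so it voices to [g]. /t/ is a voiceless obstruent between vowels /e/ and /i/, so it voices to [d]. /zozatatpouketio/ → zozadatpougedio.
Rule 3 (intervocalic spirantization): /d/ is a stop between vowels /a/ and /a/, so it spirantizes to the fricative [z]. /d/ is a stop between vowels /e/ and /i/, so it spirantizes to the fricative [z]. /zozadatpougedio/ → zozazatpougezio.
Rule 4 (final vowel raising): /o/ is a mid vowel in word-final position, so it raises to [u]. /zozazatpougezio/ → zozazatpougeziu.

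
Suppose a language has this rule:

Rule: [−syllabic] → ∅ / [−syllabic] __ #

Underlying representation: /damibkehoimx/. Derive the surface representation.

damibkehoim

/x/ is the second consonant of a word-final cluster /mx/, so it deletes.
Surface form: [damibkehoim].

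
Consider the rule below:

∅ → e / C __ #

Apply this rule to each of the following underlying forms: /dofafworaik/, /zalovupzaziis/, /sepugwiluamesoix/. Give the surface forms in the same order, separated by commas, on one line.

/dofafworaik/: the form ends in the consonant /k/, so [e] is inserted word-finally. → [dofafworaike].
/zalovupzaziis/: the form ends in the consonant /s/, so [e] is inserted word-finally. → [zalovupzaziise].
/sepugwiluamesoix/: the form ends in the consonant /x/, so [e] is inserted word-finally. → [sepugwiluamesoixe].

dofafworaike, zalovupzaziise, sepugwiluamesoixe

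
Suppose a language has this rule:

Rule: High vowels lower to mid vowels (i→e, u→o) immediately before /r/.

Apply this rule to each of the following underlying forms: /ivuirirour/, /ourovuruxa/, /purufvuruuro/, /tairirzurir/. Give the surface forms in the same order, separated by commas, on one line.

/ivuirirour/: /i/ is a high vowel immediately before /r/, so it lowers to [e]. /i/ is a high vowel immediately before /r/, so it lowers to [e]. /u/ is a high vowel immediately before /r/, so it lowers to [o]. → [ivuereroor].
/ourovuruxa/: /u/ is a high vowel immediately before /r/, so it lowers to [o]. /u/ is a high vowel immediately before /r/, so it lowers to [o]. → [oorovoruxa].
/purufvuruuro/: /u/ is a high vowel immediately before /r/, so it lowers to [o]. /u/ is a high vowel immediately before /r/, so it lowers to [o]. /u/ is a high vowel immediately before /r/, so it lowers to [o]. → [porufvoruoro].
/tairirzurir/: /i/ is a high vowel immediately before /r/, so it lowers to [e]. /i/ is a high vowel immediately before /r/, so it lowers to [e]. /u/ is a high vowel immediately before /r/, so it lowers to [o]. /i/ is a high vowel immediately before /r/, so it lowers to [e]. → [taererzorer].

ivuereroor, oorovoruxa, porufvoruoro, taererzorer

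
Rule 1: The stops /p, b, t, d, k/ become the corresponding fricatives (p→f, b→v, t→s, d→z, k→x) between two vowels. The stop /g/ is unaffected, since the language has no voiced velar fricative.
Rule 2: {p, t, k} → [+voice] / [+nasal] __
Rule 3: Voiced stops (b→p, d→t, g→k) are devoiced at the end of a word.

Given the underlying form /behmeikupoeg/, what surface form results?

behmeixufoek

Rule 1 (intervocalic spirantization): /k/ is a stop between vowels /i/ and /u/, so it spirantizes to the fricative [x]. /p/ is a stop between vowels /u/ and /o/, so it spirantizes to the fricative [f]. /behmeikupoeg/ → behmeixufoeg.
Rule 2 (post-nasal voicing): no segment meets the environment; /behmeixufoeg/ is unchanged.
Rule 3 (final devoicing): /g/ is a voiced stop in word-final position, so it devoices to [k]. /behmeixufoeg/ → behmeixufoek.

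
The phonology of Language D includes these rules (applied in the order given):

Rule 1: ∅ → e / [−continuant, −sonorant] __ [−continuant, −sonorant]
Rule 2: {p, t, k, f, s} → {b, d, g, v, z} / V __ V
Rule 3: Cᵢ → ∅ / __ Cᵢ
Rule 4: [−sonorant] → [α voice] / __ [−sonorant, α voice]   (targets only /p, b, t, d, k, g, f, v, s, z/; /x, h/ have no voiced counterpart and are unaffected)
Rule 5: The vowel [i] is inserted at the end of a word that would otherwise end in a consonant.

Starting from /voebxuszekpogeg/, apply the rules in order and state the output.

voepxuzzegebogegi

Rule 1 (stop-cluster e-epenthesis): /k/ and /p/ form a stop–stop cluster, so [e] is inserted between them. /voebxuszekpogeg/ → voebxuszekepogeg.
Rule 2 (intervocalic voicing): /k/ is a voiceless obstruent between vowels /e/ and /e/, so it voices to [g]. /p/ is a voiceless obstruent between vowels /e/ and /o/, so it voices to [b]. /voebxuszekepogeg/ → voebxuszegebogeg.
Rule 3 (degemination): no segment meets the environment; /voebxuszegebogeg/ is unchanged.
Rule 4 (regressive voicing assimilation): /b/ precedes the voiceless obstruent /x/, so it devoices to [p] by assimilation. /s/ precedes the voiced obstruent /z/, so it voices to [z] by assimilation. /voebxuszegebogeg/ → voepxuzzegebogeg.
Rule 5 (final i-epenthesis): the form ends in the consonant /g/, so [i] is inserted word-finally. /voepxuzzegebogeg/ → voepxuzzegebogegi.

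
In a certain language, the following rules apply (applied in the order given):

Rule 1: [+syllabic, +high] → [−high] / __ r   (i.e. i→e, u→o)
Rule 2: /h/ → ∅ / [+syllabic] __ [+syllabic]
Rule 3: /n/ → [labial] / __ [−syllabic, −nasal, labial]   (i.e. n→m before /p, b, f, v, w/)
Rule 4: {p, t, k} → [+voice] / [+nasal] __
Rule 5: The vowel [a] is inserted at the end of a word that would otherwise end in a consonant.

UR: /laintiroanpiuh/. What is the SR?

lainderoambiuha

Rule 1 (pre-rhotic lowering): /i/ is a high vowel immediately before /r/, so it lowers to [e]. /laintiroanpiuh/ → lainteroanpiuh.
Rule 2 (intervocalic h-deletion): no segment meets the environment; /lainteroanpiuh/ is unchanged.
Rule 3 (nasal place assimilation): /n/ precedes the labial consonant /p/, so it assimilates in place to [m]. /lainteroanpiuh/ → lainteroampiuh.
Rule 4 (post-nasal voicing): /t/ is a voiceless stop immediately after the nasal /n/, so it voices to [d]. /p/ is a voiceless stop immediately after the nasal /m/, so it voices to [b]. /lainteroampiuh/ → lainderoambiuh.
Rule 5 (final a-epenthesis): the form ends in the consonant /h/, so [a] is inserted word-finally. /lainderoambiuh/ → lainderoambiuha.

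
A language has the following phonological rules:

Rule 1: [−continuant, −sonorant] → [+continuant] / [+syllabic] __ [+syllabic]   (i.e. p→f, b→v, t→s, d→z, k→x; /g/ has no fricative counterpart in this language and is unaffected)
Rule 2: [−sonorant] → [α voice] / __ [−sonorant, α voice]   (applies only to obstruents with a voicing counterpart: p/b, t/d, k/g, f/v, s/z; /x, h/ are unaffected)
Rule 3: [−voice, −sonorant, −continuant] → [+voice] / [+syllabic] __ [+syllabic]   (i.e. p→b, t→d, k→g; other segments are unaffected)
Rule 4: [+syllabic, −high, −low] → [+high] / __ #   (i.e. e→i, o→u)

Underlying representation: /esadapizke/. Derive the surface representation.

esazafiski

Rule 1 (intervocalic spirantization): /d/ is a stop between vowels /a/ and /a/, so it spirantizes to the fricative [z]. /p/ is a stop between vowels /a/ and /i/, so it spirantizes to the fricative [f]. /esadapizke/ → esazafizke.
Rule 2 (regressive voicing assimilation): /z/ precedes the voiceless obstruent /k/, so it devoices to [s] by assimilation. /esazafizke/ → esazafiske.
Rule 3 (intervocalic voicing): no segment meets the environment; /esazafiske/ is unchanged.
Rule 4 (final vowel raising): /e/ is a mid vowel in word-final position, so it raises to [i]. /esazafiske/ → esazafiski.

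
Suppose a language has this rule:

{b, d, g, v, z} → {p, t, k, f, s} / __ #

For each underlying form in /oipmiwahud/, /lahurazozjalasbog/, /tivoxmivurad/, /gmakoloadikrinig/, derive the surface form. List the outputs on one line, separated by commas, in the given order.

/oipmiwahud/: /d/ is a voiced obstruent in word-final position, so it devoices to [t]. → [oipmiwahut].
/lahurazozjalasbog/: /g/ is a voiced obstruent in word-final position, so it devoices to [k]. → [lahurazozjalasbok].
/tivoxmivurad/: /d/ is a voiced obstruent in word-final position, so it devoices to [t]. → [tivoxmivurat].
/gmakoloadikrinig/: /g/ is a voiced obstruent in word-final position, so it devoices to [k]. → [gmakoloadikrinik].

oipmiwahut, lahurazozjalasbok, tivoxmivurat, gmakoloadikrinik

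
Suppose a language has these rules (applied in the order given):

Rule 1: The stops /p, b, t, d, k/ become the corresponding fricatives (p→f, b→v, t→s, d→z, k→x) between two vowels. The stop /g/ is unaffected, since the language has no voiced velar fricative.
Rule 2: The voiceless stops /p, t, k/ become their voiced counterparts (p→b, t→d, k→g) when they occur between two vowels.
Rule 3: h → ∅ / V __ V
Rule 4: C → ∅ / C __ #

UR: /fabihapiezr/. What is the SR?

Rule 1 (intervocalic spirantization): /b/ is a stop between vowels /a/ and /i/, so it spirantizes to the fricative [v]. /p/ is a stop between vowels /a/ and /i/, so it spirantizes to the fricative [f]. /fabihapiezr/ → favihafiezr.
Rule 2 (intervocalic voicing): no segment meets the environment; /favihafiezr/ is unchanged.
Rule 3 (intervocalic h-deletion): /h/ occurs between vowels /i/ and /a/, so it deletes. /favihafiezr/ → faviafiezr.
Rule 4 (final cluster simplification): /r/ is the second consonant of a word-final cluster /zr/, so it deletes. /faviafiezr/ → faviafiez.

faviafiez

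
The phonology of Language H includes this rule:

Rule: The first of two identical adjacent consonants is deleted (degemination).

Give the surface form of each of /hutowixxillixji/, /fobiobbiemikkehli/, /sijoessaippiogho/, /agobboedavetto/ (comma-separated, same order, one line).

hutowixilixji, fobiobiemikehli, sijoesaipiogho, agoboedaveto

/hutowixxillixji/: /xx/ is a geminate; the first /x/ deletes. /ll/ is a geminate; the first /l/ deletes. → [hutowixilixji].
/fobiobbiemikkehli/: /bb/ is a geminate; the first /b/ deletes. /kk/ is a geminate; the first /k/ deletes. → [fobiobiemikehli].
/sijoessaippiogho/: /ss/ is a geminate; the first /s/ deletes. /pp/ is a geminate; the first /p/ deletes. → [sijoesaipiogho].
/agobboedavetto/: /bb/ is a geminate; the first /b/ deletes. /tt/ is a geminate; the first /t/ deletes. → [agoboedaveto].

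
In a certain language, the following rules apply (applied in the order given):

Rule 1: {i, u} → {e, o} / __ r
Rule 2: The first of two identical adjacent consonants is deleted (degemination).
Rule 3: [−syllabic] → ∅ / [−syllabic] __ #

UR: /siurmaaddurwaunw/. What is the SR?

siormaadorwaun

Rule 1 (pre-rhotic lowering): /u/ is a high vowel immediately before /r/, so it lowers to [o]. /u/ is a high vowel immediately before /r/, so it lowers to [o]. /siurmaaddurwaunw/ → siormaaddorwaunw.
Rule 2 (degemination): /dd/ is a geminate; the first /d/ deletes. /siormaaddorwaunw/ → siormaadorwaunw.
Rule 3 (final cluster simplification): /w/ is the second consonant of a word-final cluster /nw/, so it deletes. /siormaadorwaunw/ → siormaadorwaun.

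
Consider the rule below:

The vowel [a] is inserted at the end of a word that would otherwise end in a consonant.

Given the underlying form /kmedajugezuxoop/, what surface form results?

kmedajugezuxoopa

the form ends in the consonant /p/, so [a] is inserted word-finally.
Surface form: [kmedajugezuxoopa].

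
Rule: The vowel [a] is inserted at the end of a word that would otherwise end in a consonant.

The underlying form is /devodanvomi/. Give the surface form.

No segment of /devodanvomi/ meets the structural description of the rule, so the form surfaces unchanged.

devodanvomi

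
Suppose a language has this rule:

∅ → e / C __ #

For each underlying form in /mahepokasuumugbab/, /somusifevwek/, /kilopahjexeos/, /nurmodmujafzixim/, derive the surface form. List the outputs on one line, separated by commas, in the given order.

mahepokasuumugbabe, somusifevweke, kilopahjexeose, nurmodmujafzixime

/mahepokasuumugbab/: the form ends in the consonant /b/, so [e] is inserted word-finally. → [mahepokasuumugbabe].
/somusifevwek/: the form ends in the consonant /k/, so [e] is inserted word-finally. → [somusifevweke].
/kilopahjexeos/: the form ends in the consonant /s/, so [e] is inserted word-finally. → [kilopahjexeose].
/nurmodmujafzixim/: the form ends in the consonant /m/, so [e] is inserted word-finally. → [nurmodmujafzixime].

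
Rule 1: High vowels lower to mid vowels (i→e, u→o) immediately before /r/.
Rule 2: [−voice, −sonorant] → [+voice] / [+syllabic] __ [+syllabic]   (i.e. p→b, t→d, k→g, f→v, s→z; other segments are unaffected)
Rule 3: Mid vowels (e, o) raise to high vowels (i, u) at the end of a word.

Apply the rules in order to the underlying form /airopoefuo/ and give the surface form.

Rule 1 (pre-rhotic lowering): /i/ is a high vowel immediately before /r/, so it lowers to [e]. /airopoefuo/ → aeropoefuo.
Rule 2 (intervocalic voicing): /p/ is a voiceless obstruent between vowels /o/ and /o/, so it voices to [b]. /f/ is a voiceless obstruent between vowels /e/ and /u/, so it voices to [v]. /aeropoefuo/ → aeroboevuo.
Rule 3 (final vowel raising): /o/ is a mid vowel in word-final position, so it raises to [u]. /aeroboevuo/ → aeroboevuu.

aeroboevuu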